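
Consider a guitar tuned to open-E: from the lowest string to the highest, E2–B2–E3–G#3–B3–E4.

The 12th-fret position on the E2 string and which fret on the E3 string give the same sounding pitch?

0

E2 at fret 12 is E2 + 12 semitones = E3.
The open E3 string is 12 semitones above the open E2, so the same pitch on the E3 string lies at fret 12 − 12 = 0.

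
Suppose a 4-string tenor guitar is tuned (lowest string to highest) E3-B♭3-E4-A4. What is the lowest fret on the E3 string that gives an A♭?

From E3, count semitones up the chromatic scale until reaching A♭: E–F–Gb–G–Ab — 4 steps.

4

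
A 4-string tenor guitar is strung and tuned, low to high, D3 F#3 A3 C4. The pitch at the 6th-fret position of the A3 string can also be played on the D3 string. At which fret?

13

A3 at fret 6 is A3 + 6 semitones = D#4.
The open D3 string is 7 semitones below the open A3, so the same pitch on the D3 string lies at fret 6 + 7 = 13.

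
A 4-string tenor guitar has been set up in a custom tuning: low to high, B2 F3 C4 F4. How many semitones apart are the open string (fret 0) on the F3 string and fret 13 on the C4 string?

F3 at fret 0 → F3 (MIDI 53); C4 at fret 13 → C#5 (MIDI 73).
53 − 73 = -20, so the two pitches are 20 semitones apart, with C#5 the higher.

20 semitones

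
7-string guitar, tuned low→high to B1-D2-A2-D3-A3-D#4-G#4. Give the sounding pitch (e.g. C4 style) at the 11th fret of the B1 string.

The open B1 string plus 11 semitones: B–C–C#–D–…–G#–A–A#.
The walk passes from B into C once, so the octave number goes from 1 to 2.
(Equivalently spelled Bb2.)

A#2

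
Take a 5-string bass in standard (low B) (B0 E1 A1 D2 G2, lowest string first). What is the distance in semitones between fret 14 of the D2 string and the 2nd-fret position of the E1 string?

22 semitones

D2 at fret 14 → E3 (MIDI 52); E1 at fret 2 → F#1 (MIDI 30).
52 − 30 = 22, so the two pitches are 22 semitones apart, with E3 the higher.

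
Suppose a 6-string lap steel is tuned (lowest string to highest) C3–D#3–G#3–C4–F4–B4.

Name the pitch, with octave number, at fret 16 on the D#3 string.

G4

Each fret is one semitone, so D#3 + 16 = G4.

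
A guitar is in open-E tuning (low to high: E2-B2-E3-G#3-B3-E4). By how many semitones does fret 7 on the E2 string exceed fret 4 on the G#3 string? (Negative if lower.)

-13 semitones

E2 at fret 7 → B2 (MIDI 47); G#3 at fret 4 → C4 (MIDI 60).
47 − 60 = -13, so the two pitches are 13 semitones apart.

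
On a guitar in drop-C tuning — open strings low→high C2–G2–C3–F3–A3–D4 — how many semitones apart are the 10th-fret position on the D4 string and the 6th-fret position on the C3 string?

D4 at fret 10 → C5 (MIDI 72); C3 at fret 6 → F♯3 (MIDI 54).
72 − 54 = 18, so the two pitches are 18 semitones apart, with C5 the higher.

18 semitones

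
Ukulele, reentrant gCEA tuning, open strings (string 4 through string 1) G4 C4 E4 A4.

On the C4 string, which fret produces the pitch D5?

14

D5 is 14 semitones above the open C4 (C–C#–D–D#–…–C–C#–D), so it sits at fret 14.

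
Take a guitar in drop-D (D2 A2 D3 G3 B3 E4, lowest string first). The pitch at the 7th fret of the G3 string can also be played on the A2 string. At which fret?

Fret 7 on G3 is MIDI 55 + 7 = 62 (D4). On the A2 string (open MIDI 45), that pitch is 62 − 45 = fret 17.

17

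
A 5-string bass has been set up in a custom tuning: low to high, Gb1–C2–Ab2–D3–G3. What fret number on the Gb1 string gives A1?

3

A1 is 3 semitones above the open Gb1 (Gb–G–Ab–A), so it sits at fret 3.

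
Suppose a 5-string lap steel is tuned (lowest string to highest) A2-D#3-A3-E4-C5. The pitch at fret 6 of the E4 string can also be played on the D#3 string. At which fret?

Fret 6 on E4 is MIDI 64 + 6 = 70 (A#4). On the D#3 string (open MIDI 51), that pitch is 70 − 51 = fret 19.

19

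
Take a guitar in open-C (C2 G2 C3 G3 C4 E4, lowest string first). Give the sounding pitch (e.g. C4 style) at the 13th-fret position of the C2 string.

C#3

Each fret is one semitone, so C2 + 13 = C#3.
(Equivalently spelled Db3.)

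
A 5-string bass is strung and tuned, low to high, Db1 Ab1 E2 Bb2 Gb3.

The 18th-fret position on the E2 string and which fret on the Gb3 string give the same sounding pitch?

4

E2 at fret 18 is E2 + 18 semitones = Bb3.
The open Gb3 string is 14 semitones above the open E2, so the same pitch on the Gb3 string lies at fret 18 − 14 = 4.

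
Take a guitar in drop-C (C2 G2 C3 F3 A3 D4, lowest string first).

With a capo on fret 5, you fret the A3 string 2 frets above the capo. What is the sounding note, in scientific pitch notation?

The capo raises the open A3 by 5 semitones to D4; fretting 2 more gives A3 + 5 + 2 = A3 + 7 semitones = E4.

E4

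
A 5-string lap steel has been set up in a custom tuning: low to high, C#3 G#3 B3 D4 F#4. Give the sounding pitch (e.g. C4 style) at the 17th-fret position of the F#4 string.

B5

The open F#4 string plus 17 semitones: F#–G–G#–A–…–A–A#–B.
The walk passes from B into C once, so the octave number goes from 4 to 5.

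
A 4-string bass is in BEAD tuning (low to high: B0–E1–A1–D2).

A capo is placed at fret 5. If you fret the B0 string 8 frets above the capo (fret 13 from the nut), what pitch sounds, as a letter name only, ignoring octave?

C

The capo raises the open B0 by 5 semitones to E1; fretting 8 more gives B0 + 5 + 8 = B0 + 13 semitones, landing on C.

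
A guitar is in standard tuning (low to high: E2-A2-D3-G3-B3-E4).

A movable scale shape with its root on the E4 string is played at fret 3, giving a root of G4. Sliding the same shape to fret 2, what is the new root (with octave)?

Moving from fret 3 to fret 2 shifts the root by -1 semitone.
G4 down 1 semitone is F#4.

F#4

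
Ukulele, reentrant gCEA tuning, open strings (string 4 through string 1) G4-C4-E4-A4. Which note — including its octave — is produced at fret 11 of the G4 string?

F♯5

The open G4 string plus 11 semitones: G–G#–A–A#–…–E–F–F#.
The walk passes from B into C once, so the octave number goes from 4 to 5.
(Equivalently spelled G♭5.)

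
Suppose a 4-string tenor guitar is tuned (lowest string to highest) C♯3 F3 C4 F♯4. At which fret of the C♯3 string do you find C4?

11

C4 is 11 semitones above the open C♯3 (C#–D–D#–E–…–A#–B–C), so it sits at fret 11.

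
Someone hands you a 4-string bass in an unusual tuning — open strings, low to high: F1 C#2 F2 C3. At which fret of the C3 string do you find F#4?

F#4 is 18 semitones above the open C3 (C–C#–D–D#–…–E–F–F#), so it sits at fret 18.

18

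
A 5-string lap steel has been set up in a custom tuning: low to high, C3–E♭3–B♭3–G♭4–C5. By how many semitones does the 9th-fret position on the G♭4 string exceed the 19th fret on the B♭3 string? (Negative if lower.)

-2 semitones

G♭4 at fret 9 → E♭5 (MIDI 75); B♭3 at fret 19 → F5 (MIDI 77).
75 − 77 = -2, so the two pitches are 2 semitones apart.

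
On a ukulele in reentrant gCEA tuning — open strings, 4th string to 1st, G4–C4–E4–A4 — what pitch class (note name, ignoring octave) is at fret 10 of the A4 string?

G

A4 is MIDI 69. Adding 10 gives 79; 79 mod 12 = 7, i.e. G.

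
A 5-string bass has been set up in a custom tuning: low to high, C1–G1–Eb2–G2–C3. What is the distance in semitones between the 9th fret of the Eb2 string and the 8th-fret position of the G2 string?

3 semitones

Eb2 at fret 9 → C3 (MIDI 48); G2 at fret 8 → Eb3 (MIDI 51).
48 − 51 = -3, so the two pitches are 3 semitones apart, with Eb3 the higher.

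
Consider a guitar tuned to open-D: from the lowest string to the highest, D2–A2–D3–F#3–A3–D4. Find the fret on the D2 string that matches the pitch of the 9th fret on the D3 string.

D3 at fret 9 is D3 + 9 semitones = B3.
The open D2 string is 12 semitones below the open D3, so the same pitch on the D2 string lies at fret 9 + 12 = 21.

21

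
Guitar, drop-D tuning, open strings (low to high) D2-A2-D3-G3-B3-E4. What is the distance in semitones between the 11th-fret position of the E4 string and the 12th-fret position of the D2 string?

25 semitones

E4 at fret 11 → D♯5 (MIDI 75); D2 at fret 12 → D3 (MIDI 50).
75 − 50 = 25, so the two pitches are 25 semitones apart, with D♯5 the higher.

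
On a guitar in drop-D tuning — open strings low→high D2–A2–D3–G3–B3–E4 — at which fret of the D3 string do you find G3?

G3 is 5 semitones above the open D3 (D–D#–E–F–F#–G), so it sits at fret 5.

5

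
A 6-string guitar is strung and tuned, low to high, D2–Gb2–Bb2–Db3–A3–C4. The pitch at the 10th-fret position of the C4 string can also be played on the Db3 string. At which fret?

21

Fret 10 on C4 is MIDI 60 + 10 = 70 (Bb4). On the Db3 string (open MIDI 49), that pitch is 70 − 49 = fret 21.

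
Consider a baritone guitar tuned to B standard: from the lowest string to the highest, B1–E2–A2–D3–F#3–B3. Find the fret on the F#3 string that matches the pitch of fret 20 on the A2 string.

A2 at fret 20 is A2 + 20 semitones = F4.
The open F#3 string is 9 semitones above the open A2, so the same pitch on the F#3 string lies at fret 20 − 9 = 11.

11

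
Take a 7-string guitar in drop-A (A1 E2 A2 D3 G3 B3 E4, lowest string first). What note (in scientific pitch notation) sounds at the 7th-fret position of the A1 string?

E2

A1 is MIDI 33. Adding 7 gives 40, which is E2.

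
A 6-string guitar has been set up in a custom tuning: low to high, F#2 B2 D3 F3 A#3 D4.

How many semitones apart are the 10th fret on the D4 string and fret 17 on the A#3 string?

3 semitones

D4 at fret 10 → C5 (MIDI 72); A#3 at fret 17 → D#5 (MIDI 75).
72 − 75 = -3, so the two pitches are 3 semitones apart, with D#5 the higher.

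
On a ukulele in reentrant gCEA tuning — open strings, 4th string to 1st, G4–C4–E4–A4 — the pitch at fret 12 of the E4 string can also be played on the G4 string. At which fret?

E4 at fret 12 is E4 + 12 semitones = E5.
The open G4 string is 3 semitones above the open E4, so the same pitch on the G4 string lies at fret 12 − 3 = 9.

9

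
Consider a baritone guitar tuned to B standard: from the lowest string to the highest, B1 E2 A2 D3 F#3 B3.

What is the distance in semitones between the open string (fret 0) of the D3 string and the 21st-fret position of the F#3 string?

25 semitones

D3 at fret 0 → D3 (MIDI 50); F#3 at fret 21 → D#5 (MIDI 75).
50 − 75 = -25, so the two pitches are 25 semitones apart, with D#5 the higher.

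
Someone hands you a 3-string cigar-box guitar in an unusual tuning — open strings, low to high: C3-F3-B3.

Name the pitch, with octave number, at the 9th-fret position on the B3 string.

B3 is MIDI 59. Adding 9 gives 68, which is G♯4.

G♯4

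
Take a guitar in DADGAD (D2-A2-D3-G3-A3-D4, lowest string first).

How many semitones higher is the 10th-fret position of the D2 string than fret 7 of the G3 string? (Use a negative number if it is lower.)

D2 at fret 10 → C3 (MIDI 48); G3 at fret 7 → D4 (MIDI 62).
48 − 62 = -14, so the two pitches are 14 semitones apart.

-14 semitones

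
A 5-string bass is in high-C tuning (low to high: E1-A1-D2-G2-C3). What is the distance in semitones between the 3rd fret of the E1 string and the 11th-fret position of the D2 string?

18 semitones

E1 at fret 3 → G1 (MIDI 31); D2 at fret 11 → C#3 (MIDI 49).
31 − 49 = -18, so the two pitches are 18 semitones apart, with C#3 the higher.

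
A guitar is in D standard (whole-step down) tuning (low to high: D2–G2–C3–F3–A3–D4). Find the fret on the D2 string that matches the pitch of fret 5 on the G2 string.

10

Fret 5 on G2 is MIDI 43 + 5 = 48 (C3). On the D2 string (open MIDI 38), that pitch is 48 − 38 = fret 10.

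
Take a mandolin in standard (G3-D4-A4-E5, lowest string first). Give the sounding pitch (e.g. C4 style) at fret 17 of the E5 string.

Each fret is one semitone, so E5 + 17 = A6.

A6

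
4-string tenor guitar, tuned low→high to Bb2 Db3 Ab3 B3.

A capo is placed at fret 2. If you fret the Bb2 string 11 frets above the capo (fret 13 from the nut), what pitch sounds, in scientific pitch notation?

The capo raises the open Bb2 by 2 semitones to C3; fretting 11 more gives Bb2 + 2 + 11 = Bb2 + 13 semitones = B3.

B3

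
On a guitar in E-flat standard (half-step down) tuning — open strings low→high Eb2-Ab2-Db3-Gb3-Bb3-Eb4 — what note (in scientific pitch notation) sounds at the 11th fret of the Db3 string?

Each fret is one semitone, so Db3 + 11 = C4.

C4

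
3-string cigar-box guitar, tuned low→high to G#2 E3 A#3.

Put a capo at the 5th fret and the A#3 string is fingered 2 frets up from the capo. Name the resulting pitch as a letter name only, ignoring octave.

The capo raises the open A#3 by 5 semitones to D#4; fretting 2 more gives A#3 + 5 + 2 = A#3 + 7 semitones, landing on F.

F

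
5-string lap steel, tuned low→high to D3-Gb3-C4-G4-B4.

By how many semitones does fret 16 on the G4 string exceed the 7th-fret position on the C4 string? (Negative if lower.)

16 semitones

G4 at fret 16 → B5 (MIDI 83); C4 at fret 7 → G4 (MIDI 67).
83 − 67 = 16, so the two pitches are 16 semitones apart.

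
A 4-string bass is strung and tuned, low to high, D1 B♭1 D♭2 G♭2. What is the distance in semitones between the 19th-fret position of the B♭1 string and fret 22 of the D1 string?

B♭1 at fret 19 → F3 (MIDI 53); D1 at fret 22 → C3 (MIDI 48).
53 − 48 = 5, so the two pitches are 5 semitones apart, with F3 the higher.

5 semitones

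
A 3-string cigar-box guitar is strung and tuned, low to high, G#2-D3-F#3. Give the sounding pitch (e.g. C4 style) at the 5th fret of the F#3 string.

B3

Each fret is one semitone, so F#3 + 5 = B3.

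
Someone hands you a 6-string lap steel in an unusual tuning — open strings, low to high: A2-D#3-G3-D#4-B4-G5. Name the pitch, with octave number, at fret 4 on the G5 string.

B5

The open G5 string plus 4 semitones: G–G#–A–A#–B.
No B→C boundary is crossed, so the octave stays at 5.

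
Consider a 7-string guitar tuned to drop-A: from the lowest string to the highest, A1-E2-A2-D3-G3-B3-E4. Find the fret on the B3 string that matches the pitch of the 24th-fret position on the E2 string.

5

Fret 24 on E2 is MIDI 40 + 24 = 64 (E4). On the B3 string (open MIDI 59), that pitch is 64 − 59 = fret 5.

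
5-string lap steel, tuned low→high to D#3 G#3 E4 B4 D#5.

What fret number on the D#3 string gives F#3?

3

F#3 is 3 semitones above the open D#3 (D#–E–F–F#), so it sits at fret 3.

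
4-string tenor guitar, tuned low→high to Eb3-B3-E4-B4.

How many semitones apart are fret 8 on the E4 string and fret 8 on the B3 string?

E4 at fret 8 → C5 (MIDI 72); B3 at fret 8 → G4 (MIDI 67).
72 − 67 = 5, so the two pitches are 5 semitones apart, with C5 the higher.

5 semitones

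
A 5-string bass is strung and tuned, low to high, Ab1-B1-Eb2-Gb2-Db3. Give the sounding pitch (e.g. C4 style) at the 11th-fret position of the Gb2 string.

The open Gb2 string plus 11 semitones: Gb–G–Ab–A–…–Eb–E–F.
The walk passes from B into C once, so the octave number goes from 2 to 3.

F3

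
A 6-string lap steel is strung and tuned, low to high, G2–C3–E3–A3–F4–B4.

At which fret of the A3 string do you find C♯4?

4

C♯4 is 4 semitones above the open A3 (A–A#–B–C–C#), so it sits at fret 4.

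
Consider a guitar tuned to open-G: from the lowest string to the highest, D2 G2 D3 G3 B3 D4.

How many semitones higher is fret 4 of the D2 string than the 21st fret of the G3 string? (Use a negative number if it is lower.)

D2 at fret 4 → F♯2 (MIDI 42); G3 at fret 21 → E5 (MIDI 76).
42 − 76 = -34, so the two pitches are 34 semitones apart.

-34 semitones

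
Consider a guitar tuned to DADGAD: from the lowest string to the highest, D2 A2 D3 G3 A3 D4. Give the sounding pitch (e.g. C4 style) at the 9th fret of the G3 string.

E4

Each fret is one semitone, so G3 + 9 = E4.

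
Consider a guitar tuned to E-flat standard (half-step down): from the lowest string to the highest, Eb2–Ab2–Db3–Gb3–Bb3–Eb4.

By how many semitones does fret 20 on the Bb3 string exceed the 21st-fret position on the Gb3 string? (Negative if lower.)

3 semitones

Bb3 at fret 20 → Gb5 (MIDI 78); Gb3 at fret 21 → Eb5 (MIDI 75).
78 − 75 = 3, so the two pitches are 3 semitones apart.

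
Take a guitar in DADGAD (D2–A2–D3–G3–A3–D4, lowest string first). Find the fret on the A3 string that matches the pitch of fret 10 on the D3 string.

3

Fret 10 on D3 is MIDI 50 + 10 = 60 (C4). On the A3 string (open MIDI 57), that pitch is 60 − 57 = fret 3.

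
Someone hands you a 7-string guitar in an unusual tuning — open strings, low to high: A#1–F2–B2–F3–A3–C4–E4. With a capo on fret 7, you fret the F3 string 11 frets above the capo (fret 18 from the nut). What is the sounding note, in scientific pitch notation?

The capo raises the open F3 by 7 semitones to C4; fretting 11 more gives F3 + 7 + 11 = F3 + 18 semitones = B4.

B4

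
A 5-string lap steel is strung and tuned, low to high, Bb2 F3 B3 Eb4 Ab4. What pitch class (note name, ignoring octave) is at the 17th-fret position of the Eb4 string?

Ab

Each fret is one semitone, so Eb4 + 17 = Ab.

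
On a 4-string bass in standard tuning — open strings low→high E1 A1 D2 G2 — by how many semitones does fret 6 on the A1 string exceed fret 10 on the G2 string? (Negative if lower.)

A1 at fret 6 → D#2 (MIDI 39); G2 at fret 10 → F3 (MIDI 53).
39 − 53 = -14, so the two pitches are 14 semitones apart.

-14 semitones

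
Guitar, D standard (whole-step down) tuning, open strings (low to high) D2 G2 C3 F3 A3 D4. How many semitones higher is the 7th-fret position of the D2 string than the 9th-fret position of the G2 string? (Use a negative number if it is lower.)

D2 at fret 7 → A2 (MIDI 45); G2 at fret 9 → E3 (MIDI 52).
45 − 52 = -7, so the two pitches are 7 semitones apart.

-7 semitones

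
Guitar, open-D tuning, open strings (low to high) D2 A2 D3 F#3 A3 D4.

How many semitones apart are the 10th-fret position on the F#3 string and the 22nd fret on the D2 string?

F#3 at fret 10 → E4 (MIDI 64); D2 at fret 22 → C4 (MIDI 60).
64 − 60 = 4, so the two pitches are 4 semitones apart, with E4 the higher.

4 semitones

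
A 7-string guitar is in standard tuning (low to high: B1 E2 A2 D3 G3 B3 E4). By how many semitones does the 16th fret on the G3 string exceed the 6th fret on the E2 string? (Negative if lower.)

G3 at fret 16 → B4 (MIDI 71); E2 at fret 6 → A#2 (MIDI 46).
71 − 46 = 25, so the two pitches are 25 semitones apart.

25 semitones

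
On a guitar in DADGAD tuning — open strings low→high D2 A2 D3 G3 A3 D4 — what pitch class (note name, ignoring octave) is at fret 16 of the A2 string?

C#

The open A2 string plus 16 semitones: A–A#–B–C–…–B–C–C#.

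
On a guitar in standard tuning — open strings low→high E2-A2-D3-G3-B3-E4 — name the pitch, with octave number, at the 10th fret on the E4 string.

D5

E4 is MIDI 64. Adding 10 gives 74, which is D5.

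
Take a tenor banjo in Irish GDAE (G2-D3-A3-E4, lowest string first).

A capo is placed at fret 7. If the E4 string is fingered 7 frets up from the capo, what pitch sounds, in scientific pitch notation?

The capo raises the open E4 by 7 semitones to B4; fretting 7 more gives E4 + 7 + 7 = E4 + 14 semitones = F#5.

F#5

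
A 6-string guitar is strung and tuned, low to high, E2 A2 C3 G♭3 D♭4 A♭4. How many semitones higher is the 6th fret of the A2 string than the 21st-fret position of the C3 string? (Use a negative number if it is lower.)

-18 semitones

A2 at fret 6 → E♭3 (MIDI 51); C3 at fret 21 → A4 (MIDI 69).
51 − 69 = -18, so the two pitches are 18 semitones apart.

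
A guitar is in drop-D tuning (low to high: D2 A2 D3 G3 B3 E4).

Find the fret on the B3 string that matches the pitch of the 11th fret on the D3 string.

Fret 11 on D3 is MIDI 50 + 11 = 61 (C#4). On the B3 string (open MIDI 59), that pitch is 61 − 59 = fret 2.

2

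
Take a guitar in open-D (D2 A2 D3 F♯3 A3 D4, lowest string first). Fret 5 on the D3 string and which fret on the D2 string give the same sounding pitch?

Fret 5 on D3 is MIDI 50 + 5 = 55 (G3). On the D2 string (open MIDI 38), that pitch is 55 − 38 = fret 17.

17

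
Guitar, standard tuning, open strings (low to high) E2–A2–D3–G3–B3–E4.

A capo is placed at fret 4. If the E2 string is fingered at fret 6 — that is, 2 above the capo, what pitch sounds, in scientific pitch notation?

The capo raises the open E2 by 4 semitones to G#2; fretting 2 more gives E2 + 4 + 2 = E2 + 6 semitones = A#2.

A#2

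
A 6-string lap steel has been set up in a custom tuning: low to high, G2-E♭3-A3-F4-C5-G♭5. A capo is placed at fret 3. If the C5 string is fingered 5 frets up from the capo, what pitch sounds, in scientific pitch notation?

The capo raises the open C5 by 3 semitones to E♭5; fretting 5 more gives C5 + 3 + 5 = C5 + 8 semitones = A♭5.
(Also written G♯.)

A♭5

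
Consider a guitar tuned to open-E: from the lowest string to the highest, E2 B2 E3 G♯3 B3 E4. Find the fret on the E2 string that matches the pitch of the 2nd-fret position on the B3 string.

B3 at fret 2 is B3 + 2 semitones = C♯4.
The open E2 string is 19 semitones below the open B3, so the same pitch on the E2 string lies at fret 2 + 19 = 21.

21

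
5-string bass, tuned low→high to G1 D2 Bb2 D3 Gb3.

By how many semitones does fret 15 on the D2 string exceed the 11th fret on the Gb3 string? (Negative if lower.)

D2 at fret 15 → F3 (MIDI 53); Gb3 at fret 11 → F4 (MIDI 65).
53 − 65 = -12, so the two pitches are 12 semitones apart.

-12 semitones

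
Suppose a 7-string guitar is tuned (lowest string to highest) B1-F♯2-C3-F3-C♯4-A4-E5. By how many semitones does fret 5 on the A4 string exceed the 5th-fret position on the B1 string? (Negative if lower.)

A4 at fret 5 → D5 (MIDI 74); B1 at fret 5 → E2 (MIDI 40).
74 − 40 = 34, so the two pitches are 34 semitones apart.

34 semitones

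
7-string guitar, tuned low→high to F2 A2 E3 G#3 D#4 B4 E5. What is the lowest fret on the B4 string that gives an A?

10

From B4, count semitones up the chromatic scale until reaching A: B–C–C#–D–…–G–G#–A — 10 steps.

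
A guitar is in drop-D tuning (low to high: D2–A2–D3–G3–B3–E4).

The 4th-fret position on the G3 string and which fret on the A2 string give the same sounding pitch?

14

Fret 4 on G3 is MIDI 55 + 4 = 59 (B3). On the A2 string (open MIDI 45), that pitch is 59 − 45 = fret 14.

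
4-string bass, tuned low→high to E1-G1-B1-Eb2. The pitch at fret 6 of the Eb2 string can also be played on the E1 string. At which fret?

Fret 6 on Eb2 is MIDI 39 + 6 = 45 (A2). On the E1 string (open MIDI 28), that pitch is 45 − 28 = fret 17.

17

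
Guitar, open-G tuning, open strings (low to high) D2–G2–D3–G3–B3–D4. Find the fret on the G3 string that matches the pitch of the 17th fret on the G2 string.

5

Fret 17 on G2 is MIDI 43 + 17 = 60 (C4). On the G3 string (open MIDI 55), that pitch is 60 − 55 = fret 5.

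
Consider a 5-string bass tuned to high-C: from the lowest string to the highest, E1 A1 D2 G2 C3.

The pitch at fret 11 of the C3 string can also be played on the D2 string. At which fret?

21

C3 at fret 11 is C3 + 11 semitones = B3.
The open D2 string is 10 semitones below the open C3, so the same pitch on the D2 string lies at fret 11 + 10 = 21.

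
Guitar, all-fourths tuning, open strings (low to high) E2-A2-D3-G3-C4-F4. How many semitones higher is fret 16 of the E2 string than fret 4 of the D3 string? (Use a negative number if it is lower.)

2 semitones

E2 at fret 16 → G#3 (MIDI 56); D3 at fret 4 → F#3 (MIDI 54).
56 − 54 = 2, so the two pitches are 2 semitones apart.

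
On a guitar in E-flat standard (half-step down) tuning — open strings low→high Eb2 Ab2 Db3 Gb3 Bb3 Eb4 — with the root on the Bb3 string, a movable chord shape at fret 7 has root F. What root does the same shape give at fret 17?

Moving from fret 7 to fret 17 shifts the root by 10 semitones.
F up 10 semitones is Eb.

Eb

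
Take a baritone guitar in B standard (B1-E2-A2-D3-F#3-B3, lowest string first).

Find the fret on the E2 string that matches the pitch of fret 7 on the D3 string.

D3 at fret 7 is D3 + 7 semitones = A3.
The open E2 string is 10 semitones below the open D3, so the same pitch on the E2 string lies at fret 7 + 10 = 17.

17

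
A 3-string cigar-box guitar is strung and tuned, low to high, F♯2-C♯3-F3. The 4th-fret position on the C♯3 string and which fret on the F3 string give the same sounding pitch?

0

C♯3 at fret 4 is C♯3 + 4 semitones = F3.
The open F3 string is 4 semitones above the open C♯3, so the same pitch on the F3 string lies at fret 4 − 4 = 0.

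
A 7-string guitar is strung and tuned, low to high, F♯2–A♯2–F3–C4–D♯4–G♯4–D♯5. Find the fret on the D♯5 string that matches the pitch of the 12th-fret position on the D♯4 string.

0

Fret 12 on D♯4 is MIDI 63 + 12 = 75 (D♯5). On the D♯5 string (open MIDI 75), that pitch is 75 − 75 = fret 0.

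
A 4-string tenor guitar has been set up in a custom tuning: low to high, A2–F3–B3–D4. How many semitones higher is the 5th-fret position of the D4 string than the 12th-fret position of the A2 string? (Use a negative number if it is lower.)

10 semitones

D4 at fret 5 → G4 (MIDI 67); A2 at fret 12 → A3 (MIDI 57).
67 − 57 = 10, so the two pitches are 10 semitones apart.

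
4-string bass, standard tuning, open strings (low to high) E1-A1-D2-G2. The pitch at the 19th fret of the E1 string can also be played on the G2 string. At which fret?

4

E1 at fret 19 is E1 + 19 semitones = B2.
The open G2 string is 15 semitones above the open E1, so the same pitch on the G2 string lies at fret 19 − 15 = 4.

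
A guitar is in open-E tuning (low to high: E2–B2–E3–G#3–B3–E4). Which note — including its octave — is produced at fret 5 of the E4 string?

A4

The open E4 string plus 5 semitones: E–F–F#–G–G#–A.
No B→C boundary is crossed, so the octave stays at 4.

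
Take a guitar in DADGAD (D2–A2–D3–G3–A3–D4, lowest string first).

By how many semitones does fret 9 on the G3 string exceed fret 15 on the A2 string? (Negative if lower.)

G3 at fret 9 → E4 (MIDI 64); A2 at fret 15 → C4 (MIDI 60).
64 − 60 = 4, so the two pitches are 4 semitones apart.

4 semitones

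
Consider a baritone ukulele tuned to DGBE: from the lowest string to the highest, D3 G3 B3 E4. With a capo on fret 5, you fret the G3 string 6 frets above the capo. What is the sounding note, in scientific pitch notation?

The capo raises the open G3 by 5 semitones to C4; fretting 6 more gives G3 + 5 + 6 = G3 + 11 semitones = F#4.
(Also written Gb.)

F#4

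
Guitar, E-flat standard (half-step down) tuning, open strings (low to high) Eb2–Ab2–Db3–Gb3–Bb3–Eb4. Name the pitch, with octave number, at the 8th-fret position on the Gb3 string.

D4

The open Gb3 string plus 8 semitones: Gb–G–Ab–A–Bb–B–C–Db–D.
The walk passes from B into C once, so the octave number goes from 3 to 4.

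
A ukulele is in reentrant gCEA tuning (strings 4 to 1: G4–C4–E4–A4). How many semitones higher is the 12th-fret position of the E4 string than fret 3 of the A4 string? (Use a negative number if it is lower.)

4 semitones

E4 at fret 12 → E5 (MIDI 76); A4 at fret 3 → C5 (MIDI 72).
76 − 72 = 4, so the two pitches are 4 semitones apart.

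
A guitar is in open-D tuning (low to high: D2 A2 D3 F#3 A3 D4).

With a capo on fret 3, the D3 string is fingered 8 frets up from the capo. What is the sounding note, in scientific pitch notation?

The capo raises the open D3 by 3 semitones to F3; fretting 8 more gives D3 + 3 + 8 = D3 + 11 semitones = C#4.
(Also written Db.)

C#4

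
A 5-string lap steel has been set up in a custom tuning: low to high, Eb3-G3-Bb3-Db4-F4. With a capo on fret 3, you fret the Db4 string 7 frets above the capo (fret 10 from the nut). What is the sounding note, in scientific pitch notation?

The capo raises the open Db4 by 3 semitones to E4; fretting 7 more gives Db4 + 3 + 7 = Db4 + 10 semitones = B4.

B4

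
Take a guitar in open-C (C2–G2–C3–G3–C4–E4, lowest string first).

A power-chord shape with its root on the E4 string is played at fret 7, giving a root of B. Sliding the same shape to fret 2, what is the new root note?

F♯

Moving from fret 7 to fret 2 shifts the root by -5 semitones.
B down 5 semitones is F♯.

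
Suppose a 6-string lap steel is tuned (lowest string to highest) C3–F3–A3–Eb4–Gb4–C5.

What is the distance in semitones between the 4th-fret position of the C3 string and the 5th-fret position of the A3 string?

C3 at fret 4 → E3 (MIDI 52); A3 at fret 5 → D4 (MIDI 62).
52 − 62 = -10, so the two pitches are 10 semitones apart, with D4 the higher.

10 semitones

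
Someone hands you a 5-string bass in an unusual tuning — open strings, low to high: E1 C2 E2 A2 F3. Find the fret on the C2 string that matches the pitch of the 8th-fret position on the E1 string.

0

E1 at fret 8 is E1 + 8 semitones = C2.
The open C2 string is 8 semitones above the open E1, so the same pitch on the C2 string lies at fret 8 − 8 = 0.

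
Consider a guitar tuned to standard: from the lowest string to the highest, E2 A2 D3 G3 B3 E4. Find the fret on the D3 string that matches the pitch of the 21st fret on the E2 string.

Fret 21 on E2 is MIDI 40 + 21 = 61 (C#4). On the D3 string (open MIDI 50), that pitch is 61 − 50 = fret 11.

11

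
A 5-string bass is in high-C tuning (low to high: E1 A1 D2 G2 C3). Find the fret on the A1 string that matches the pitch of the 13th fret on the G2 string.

G2 at fret 13 is G2 + 13 semitones = G#3.
The open A1 string is 10 semitones below the open G2, so the same pitch on the A1 string lies at fret 13 + 10 = 23.

23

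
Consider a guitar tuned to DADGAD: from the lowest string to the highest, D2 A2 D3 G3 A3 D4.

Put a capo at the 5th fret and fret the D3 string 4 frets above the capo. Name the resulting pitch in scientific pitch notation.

The capo raises the open D3 by 5 semitones to G3; fretting 4 more gives D3 + 5 + 4 = D3 + 9 semitones = B3.

B3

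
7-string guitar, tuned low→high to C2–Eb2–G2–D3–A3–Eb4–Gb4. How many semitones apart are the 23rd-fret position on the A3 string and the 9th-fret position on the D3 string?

21 semitones

A3 at fret 23 → Ab5 (MIDI 80); D3 at fret 9 → B3 (MIDI 59).
80 − 59 = 21, so the two pitches are 21 semitones apart, with Ab5 the higher.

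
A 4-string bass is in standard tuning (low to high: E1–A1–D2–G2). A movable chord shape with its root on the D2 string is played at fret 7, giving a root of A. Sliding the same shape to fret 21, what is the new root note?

B

Moving from fret 7 to fret 21 shifts the root by 14 semitones.
A up 14 semitones is B.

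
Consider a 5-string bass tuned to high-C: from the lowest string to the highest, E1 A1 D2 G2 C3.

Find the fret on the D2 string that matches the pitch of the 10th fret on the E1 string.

0

Fret 10 on E1 is MIDI 28 + 10 = 38 (D2). On the D2 string (open MIDI 38), that pitch is 38 − 38 = fret 0.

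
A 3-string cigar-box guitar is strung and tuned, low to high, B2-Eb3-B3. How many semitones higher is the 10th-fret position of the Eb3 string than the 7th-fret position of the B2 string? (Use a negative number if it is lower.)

Eb3 at fret 10 → Db4 (MIDI 61); B2 at fret 7 → Gb3 (MIDI 54).
61 − 54 = 7, so the two pitches are 7 semitones apart.

7 semitones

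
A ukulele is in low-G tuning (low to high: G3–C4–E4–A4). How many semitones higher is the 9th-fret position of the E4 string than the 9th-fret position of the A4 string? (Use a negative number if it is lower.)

-5 semitones

E4 at fret 9 → C#5 (MIDI 73); A4 at fret 9 → F#5 (MIDI 78).
73 − 78 = -5, so the two pitches are 5 semitones apart.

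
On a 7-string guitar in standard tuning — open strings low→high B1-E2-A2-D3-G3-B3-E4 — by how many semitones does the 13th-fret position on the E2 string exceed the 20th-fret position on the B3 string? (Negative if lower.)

E2 at fret 13 → F3 (MIDI 53); B3 at fret 20 → G5 (MIDI 79).
53 − 79 = -26, so the two pitches are 26 semitones apart.

-26 semitones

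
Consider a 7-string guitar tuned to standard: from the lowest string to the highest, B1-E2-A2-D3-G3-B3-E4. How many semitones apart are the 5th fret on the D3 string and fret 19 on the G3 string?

D3 at fret 5 → G3 (MIDI 55); G3 at fret 19 → D5 (MIDI 74).
55 − 74 = -19, so the two pitches are 19 semitones apart, with D5 the higher.

19 semitones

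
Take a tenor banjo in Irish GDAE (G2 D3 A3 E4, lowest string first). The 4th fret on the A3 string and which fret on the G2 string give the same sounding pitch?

18

Fret 4 on A3 is MIDI 57 + 4 = 61 (C#4). On the G2 string (open MIDI 43), that pitch is 61 − 43 = fret 18.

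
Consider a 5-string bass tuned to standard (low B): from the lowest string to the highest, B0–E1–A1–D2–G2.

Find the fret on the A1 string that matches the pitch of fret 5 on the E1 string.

E1 at fret 5 is E1 + 5 semitones = A1.
The open A1 string is 5 semitones above the open E1, so the same pitch on the A1 string lies at fret 5 − 5 = 0.

0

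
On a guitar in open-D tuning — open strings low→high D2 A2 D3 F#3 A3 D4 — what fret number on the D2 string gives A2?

A2 is 7 semitones above the open D2 (D–D#–E–F–F#–G–G#–A), so it sits at fret 7.

7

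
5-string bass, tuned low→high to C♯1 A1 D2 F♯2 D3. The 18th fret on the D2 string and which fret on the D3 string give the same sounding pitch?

D2 at fret 18 is D2 + 18 semitones = G♯3.
The open D3 string is 12 semitones above the open D2, so the same pitch on the D3 string lies at fret 18 − 12 = 6.

6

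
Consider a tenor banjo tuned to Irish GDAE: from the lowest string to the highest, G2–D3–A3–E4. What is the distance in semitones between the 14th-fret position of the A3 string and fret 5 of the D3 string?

16 semitones

A3 at fret 14 → B4 (MIDI 71); D3 at fret 5 → G3 (MIDI 55).
71 − 55 = 16, so the two pitches are 16 semitones apart, with B4 the higher.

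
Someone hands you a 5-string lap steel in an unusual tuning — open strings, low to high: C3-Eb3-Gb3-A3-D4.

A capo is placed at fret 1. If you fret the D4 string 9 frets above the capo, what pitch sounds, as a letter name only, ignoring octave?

The capo raises the open D4 by 1 semitone to Eb4; fretting 9 more gives D4 + 1 + 9 = D4 + 10 semitones, landing on C.

C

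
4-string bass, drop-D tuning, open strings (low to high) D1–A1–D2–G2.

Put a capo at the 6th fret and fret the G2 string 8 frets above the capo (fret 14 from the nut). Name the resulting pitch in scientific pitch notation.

A3

The capo raises the open G2 by 6 semitones to C♯3; fretting 8 more gives G2 + 6 + 8 = G2 + 14 semitones = A3.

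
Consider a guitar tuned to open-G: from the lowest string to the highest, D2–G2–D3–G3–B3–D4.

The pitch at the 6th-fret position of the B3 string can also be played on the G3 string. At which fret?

10

B3 at fret 6 is B3 + 6 semitones = F4.
The open G3 string is 4 semitones below the open B3, so the same pitch on the G3 string lies at fret 6 + 4 = 10.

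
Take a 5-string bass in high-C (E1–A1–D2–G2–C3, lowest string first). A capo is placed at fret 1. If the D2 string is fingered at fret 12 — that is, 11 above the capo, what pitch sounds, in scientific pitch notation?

D3

The capo raises the open D2 by 1 semitone to D#2; fretting 11 more gives D2 + 1 + 11 = D2 + 12 semitones = D3.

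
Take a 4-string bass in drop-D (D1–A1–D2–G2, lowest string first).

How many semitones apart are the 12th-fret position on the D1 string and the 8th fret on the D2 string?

8 semitones

D1 at fret 12 → D2 (MIDI 38); D2 at fret 8 → A♯2 (MIDI 46).
38 − 46 = -8, so the two pitches are 8 semitones apart, with A♯2 the higher.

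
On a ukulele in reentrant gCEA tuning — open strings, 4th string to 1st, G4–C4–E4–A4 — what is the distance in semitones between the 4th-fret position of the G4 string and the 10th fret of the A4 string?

8 semitones

G4 at fret 4 → B4 (MIDI 71); A4 at fret 10 → G5 (MIDI 79).
71 − 79 = -8, so the two pitches are 8 semitones apart, with G5 the higher.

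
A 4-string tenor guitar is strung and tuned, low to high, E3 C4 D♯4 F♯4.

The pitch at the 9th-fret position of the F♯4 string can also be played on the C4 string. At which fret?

15

F♯4 at fret 9 is F♯4 + 9 semitones = D♯5.
The open C4 string is 6 semitones below the open F♯4, so the same pitch on the C4 string lies at fret 9 + 6 = 15.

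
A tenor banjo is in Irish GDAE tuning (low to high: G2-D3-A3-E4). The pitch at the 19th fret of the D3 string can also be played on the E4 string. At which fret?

D3 at fret 19 is D3 + 19 semitones = A4.
The open E4 string is 14 semitones above the open D3, so the same pitch on the E4 string lies at fret 19 − 14 = 5.

5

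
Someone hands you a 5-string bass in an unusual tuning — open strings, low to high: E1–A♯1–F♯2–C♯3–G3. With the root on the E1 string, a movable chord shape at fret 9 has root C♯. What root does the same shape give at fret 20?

Moving from fret 9 to fret 20 shifts the root by 11 semitones.
C♯ up 11 semitones is C.

C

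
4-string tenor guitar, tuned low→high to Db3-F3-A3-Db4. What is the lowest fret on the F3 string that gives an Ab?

3

From F3, count semitones up the chromatic scale until reaching Ab: F–Gb–G–Ab — 3 steps.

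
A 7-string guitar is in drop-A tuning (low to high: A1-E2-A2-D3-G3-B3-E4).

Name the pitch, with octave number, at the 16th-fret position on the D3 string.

The open D3 string plus 16 semitones: D–D#–E–F–…–E–F–F#.
The walk passes from B into C once, so the octave number goes from 3 to 4.
(Equivalently spelled Gb4.)

F#4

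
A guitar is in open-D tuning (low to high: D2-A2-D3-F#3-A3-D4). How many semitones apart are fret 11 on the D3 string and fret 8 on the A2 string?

8 semitones

D3 at fret 11 → C#4 (MIDI 61); A2 at fret 8 → F3 (MIDI 53).
61 − 53 = 8, so the two pitches are 8 semitones apart, with C#4 the higher.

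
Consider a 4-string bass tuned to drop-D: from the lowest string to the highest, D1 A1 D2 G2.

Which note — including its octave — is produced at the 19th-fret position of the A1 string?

E3

A1 is MIDI 33. Adding 19 gives 52, which is E3.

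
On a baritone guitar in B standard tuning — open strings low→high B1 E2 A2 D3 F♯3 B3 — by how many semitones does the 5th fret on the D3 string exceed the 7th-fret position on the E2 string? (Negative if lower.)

D3 at fret 5 → G3 (MIDI 55); E2 at fret 7 → B2 (MIDI 47).
55 − 47 = 8, so the two pitches are 8 semitones apart.

8 semitones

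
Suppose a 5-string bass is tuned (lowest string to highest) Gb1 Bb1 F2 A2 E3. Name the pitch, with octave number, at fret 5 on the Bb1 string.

Eb2

The open Bb1 string plus 5 semitones: Bb–B–C–Db–D–Eb.
The walk passes from B into C once, so the octave number goes from 1 to 2.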